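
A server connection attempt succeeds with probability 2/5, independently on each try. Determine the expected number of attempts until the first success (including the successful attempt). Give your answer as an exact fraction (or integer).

For a geometric distribution, E[trials] = 1/p = 1/(2/5) = 5/2.

5/2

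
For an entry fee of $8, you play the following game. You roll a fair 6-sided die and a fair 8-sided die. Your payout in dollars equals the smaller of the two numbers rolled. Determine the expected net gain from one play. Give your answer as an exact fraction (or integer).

Distribution of the smaller of the two numbers rolled: 1 w.p. 13/48, 2 w.p. 11/48, 3 w.p. 3/16, 4 w.p. 7/48, 5 w.p. 5/48, 6 w.p. 1/16
E[payout] = (13/48)·1 + (11/48)·2 + (3/16)·3 + (7/48)·4 + (5/48)·5 + (1/16)·6 = 133/48
Expected profit = 133/48 − 8 = -251/48

-251/48 dollars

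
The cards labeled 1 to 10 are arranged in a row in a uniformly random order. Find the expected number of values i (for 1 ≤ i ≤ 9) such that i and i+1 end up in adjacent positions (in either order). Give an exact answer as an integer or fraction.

For each i ∈ {1,…,9}, let Xᵢ = 1 if i and i+1 are adjacent. P(Xᵢ=1) = 2·(10−1)!/10! = 2/10.
By linearity, E[ΣXᵢ] = (9)·(2/10) = 9/5.

9/5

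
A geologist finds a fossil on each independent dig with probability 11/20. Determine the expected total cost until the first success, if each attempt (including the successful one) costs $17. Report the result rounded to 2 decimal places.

$30.91

E[#attempts] = 1/p = 20/11; E[cost] = 17·20/11 = 340/11.
≈ 30.91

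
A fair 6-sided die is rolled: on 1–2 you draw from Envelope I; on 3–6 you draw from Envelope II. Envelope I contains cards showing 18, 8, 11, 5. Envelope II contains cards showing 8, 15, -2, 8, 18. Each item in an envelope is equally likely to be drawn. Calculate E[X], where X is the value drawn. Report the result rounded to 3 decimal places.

E[X | Envelope I] = (18 + 8 + 11 + 5)/4 = 21/2
E[X | Envelope II] = (8 + 15 − 2 + 8 + 18)/5 = 47/5
E[X] = (1/3)·21/2 + (2/3)·47/5 = 293/30 ≈ 9.767

9.767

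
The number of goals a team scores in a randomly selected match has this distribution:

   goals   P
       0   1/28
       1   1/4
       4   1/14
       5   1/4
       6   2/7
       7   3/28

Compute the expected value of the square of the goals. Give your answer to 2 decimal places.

E[X²] = (1/28)·0 + (1/4)·1 + (1/14)·16 + (1/4)·25 + (2/7)·36 + (3/28)·49
     = 649/28 ≈ 23.18

23.18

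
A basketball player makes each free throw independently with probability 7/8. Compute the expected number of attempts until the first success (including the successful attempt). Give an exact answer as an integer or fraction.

8/7

For a geometric distribution, E[trials] = 1/p = 1/(7/8) = 8/7.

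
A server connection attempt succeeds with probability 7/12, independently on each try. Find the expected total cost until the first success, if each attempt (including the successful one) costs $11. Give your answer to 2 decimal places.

E[#attempts] = 1/p = 12/7; E[cost] = 11·12/7 = 132/7.
≈ 18.86

$18.86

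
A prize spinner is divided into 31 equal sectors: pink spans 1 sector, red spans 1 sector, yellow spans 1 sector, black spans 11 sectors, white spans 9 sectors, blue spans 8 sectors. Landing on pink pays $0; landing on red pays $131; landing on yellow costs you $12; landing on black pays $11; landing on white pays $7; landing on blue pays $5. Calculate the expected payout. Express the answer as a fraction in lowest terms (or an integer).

E[payout] = (1/31)·0 + (1/31)·131 + (1/31)·(-12) + (11/31)·11 + (9/31)·7 + (8/31)·5 = 343/31

343/31 dollars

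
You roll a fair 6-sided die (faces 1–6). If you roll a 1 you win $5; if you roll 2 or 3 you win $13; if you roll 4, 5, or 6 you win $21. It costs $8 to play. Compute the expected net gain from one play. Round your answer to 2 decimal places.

$7.67

E[payout] = (1/6)·5 + (1/3)·13 + (1/2)·21 = 47/3
Expected profit = 47/3 − 8 = 23/3 ≈ $7.67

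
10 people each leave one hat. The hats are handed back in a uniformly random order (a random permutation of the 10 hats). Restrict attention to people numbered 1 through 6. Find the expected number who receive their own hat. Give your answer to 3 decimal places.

Let Xᵢ = 1 if person i gets their own hat. For each i, P(Xᵢ=1) = 1/10.
By linearity of expectation, E[X₁+…+X_6] = 6·(1/10) = 3/5.
≈ 0.600

0.600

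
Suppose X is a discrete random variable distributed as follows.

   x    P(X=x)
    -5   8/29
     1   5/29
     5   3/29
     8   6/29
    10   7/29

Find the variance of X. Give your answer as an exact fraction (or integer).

29952/841

E[X] = (8/29)·(-5) + (5/29)·1 + (3/29)·5 + (6/29)·8 + (7/29)·10 = 98/29
E[X²] = (8/29)·25 + (5/29)·1 + (3/29)·25 + (6/29)·64 + (7/29)·100 = 1364/29
Var(X) = 1364/29 − (98/29)² = 29952/841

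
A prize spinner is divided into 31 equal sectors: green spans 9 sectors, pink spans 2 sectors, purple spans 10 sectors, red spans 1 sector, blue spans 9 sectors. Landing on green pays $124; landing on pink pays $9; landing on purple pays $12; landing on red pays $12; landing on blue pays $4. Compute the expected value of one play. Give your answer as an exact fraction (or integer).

E[payout] = (9/31)·124 + (2/31)·9 + (10/31)·12 + (1/31)·12 + (9/31)·4 = 42

$42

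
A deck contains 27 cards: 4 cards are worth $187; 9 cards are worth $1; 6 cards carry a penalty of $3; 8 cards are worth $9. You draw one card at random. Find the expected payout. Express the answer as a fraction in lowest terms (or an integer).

E[payout] = (4/27)·187 + (9/27)·1 + (6/27)·(-3) + (8/27)·9 = 811/27

811/27 dollars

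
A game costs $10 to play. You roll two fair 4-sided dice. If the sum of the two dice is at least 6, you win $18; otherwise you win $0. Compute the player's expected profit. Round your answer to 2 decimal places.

E[payout] = (5/8)·0 + (3/8)·18 = 27/4
Expected profit = 27/4 − 10 = -13/4 ≈ -$3.25

-$3.25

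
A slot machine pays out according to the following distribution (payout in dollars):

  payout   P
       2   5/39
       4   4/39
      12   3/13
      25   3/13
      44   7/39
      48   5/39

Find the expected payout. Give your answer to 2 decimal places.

E[X] = (5/39)·2 + (4/39)·4 + (3/13)·12 + (3/13)·25 + (7/39)·44 + (5/39)·48
     = 907/39 ≈ 23.26

$23.26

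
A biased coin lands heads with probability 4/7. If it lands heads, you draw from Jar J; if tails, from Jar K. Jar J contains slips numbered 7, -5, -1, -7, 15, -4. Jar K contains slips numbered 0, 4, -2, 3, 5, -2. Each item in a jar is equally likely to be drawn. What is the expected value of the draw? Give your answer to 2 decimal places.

1.05

E[X | Jar J] = (7 − 5 − 1 − 7 + 15 − 4)/6 = 5/6
E[X | Jar K] = (0 + 4 − 2 + 3 + 5 − 2)/6 = 4/3
E[X] = (4/7)·5/6 + (3/7)·4/3 = 22/21 ≈ 1.05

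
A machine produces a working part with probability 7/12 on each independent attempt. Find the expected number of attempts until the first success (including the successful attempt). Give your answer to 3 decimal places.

1.714

For a geometric distribution, E[trials] = 1/p = 1/(7/12) = 12/7.
≈ 1.714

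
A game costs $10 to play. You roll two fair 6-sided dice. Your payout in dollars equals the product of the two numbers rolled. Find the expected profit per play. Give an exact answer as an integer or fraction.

Distribution of the product of the two numbers rolled: 1 w.p. 1/36, 2 w.p. 1/18, 3 w.p. 1/18, 4 w.p. 1/12, 5 w.p. 1/18, 6 w.p. 1/9, …
E[payout] = (1/36)·1 + (1/18)·2 + (1/18)·3 + (1/12)·4 + (1/18)·5 + (1/9)·6 + (1/18)·8 + (1/36)·9 + (1/18)·10 + (1/9)·12 + (1/18)·15 + (1/36)·16 + (1/18)·18 + (1/18)·20 + (1/18)·24 + (1/36)·25 + (1/18)·30 + (1/36)·36 = 49/4
Expected profit = 49/4 − 10 = 9/4

9/4 dollars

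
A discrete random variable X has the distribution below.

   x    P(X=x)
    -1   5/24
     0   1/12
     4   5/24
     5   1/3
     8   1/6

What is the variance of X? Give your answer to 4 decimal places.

E[X] = (5/24)·(-1) + (1/12)·0 + (5/24)·4 + (1/3)·5 + (1/6)·8 = 29/8
E[X²] = (5/24)·1 + (1/12)·0 + (5/24)·16 + (1/3)·25 + (1/6)·64 = 541/24
Var(X) = 541/24 − (29/8)² = 1805/192 ≈ 9.4010

9.4010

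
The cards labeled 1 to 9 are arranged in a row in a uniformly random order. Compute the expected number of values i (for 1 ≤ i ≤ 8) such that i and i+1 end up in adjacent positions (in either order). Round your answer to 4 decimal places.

1.7778

For each i ∈ {1,…,8}, let Xᵢ = 1 if i and i+1 are adjacent. P(Xᵢ=1) = 2·(9−1)!/9! = 2/9.
By linearity, E[ΣXᵢ] = (8)·(2/9) = 16/9.
≈ 1.7778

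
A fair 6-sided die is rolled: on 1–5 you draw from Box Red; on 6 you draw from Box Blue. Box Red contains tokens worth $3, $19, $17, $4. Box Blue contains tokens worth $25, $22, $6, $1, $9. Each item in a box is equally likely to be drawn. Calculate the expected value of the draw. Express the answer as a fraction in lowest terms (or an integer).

1327/120 dollars

E[X | Box Red] = (3 + 19 + 17 + 4)/4 = 43/4
E[X | Box Blue] = (25 + 22 + 6 + 1 + 9)/5 = 63/5
E[X] = (5/6)·43/4 + (1/6)·63/5 = 1327/120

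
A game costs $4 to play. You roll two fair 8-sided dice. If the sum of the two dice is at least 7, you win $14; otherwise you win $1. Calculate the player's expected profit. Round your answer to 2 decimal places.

$6.95

E[payout] = (15/64)·1 + (49/64)·14 = 701/64
Expected profit = 701/64 − 4 = 445/64 ≈ $6.95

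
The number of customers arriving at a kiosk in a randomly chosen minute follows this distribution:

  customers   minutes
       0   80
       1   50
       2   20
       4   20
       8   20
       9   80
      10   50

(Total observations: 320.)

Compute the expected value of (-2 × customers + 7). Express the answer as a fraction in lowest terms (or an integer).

Total = 320, so P(customers=0) = 80/320, etc.
E[-2x+7] = (1/4)·7 + (5/32)·5 + (1/16)·3 + (1/16)·(-1) + (1/16)·(-9) + (1/4)·(-11) + (5/32)·(-13)
     = -43/16

-43/16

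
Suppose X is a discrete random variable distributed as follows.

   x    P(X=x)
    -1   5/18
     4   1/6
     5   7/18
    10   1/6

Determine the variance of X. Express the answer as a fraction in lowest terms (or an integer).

E[X] = (5/18)·(-1) + (1/6)·4 + (7/18)·5 + (1/6)·10 = 4
E[X²] = (5/18)·1 + (1/6)·16 + (7/18)·25 + (1/6)·100 = 88/3
Var(X) = 88/3 − (4)² = 40/3

40/3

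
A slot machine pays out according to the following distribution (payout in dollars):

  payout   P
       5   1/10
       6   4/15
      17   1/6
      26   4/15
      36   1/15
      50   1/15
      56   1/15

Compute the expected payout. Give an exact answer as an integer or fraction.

64/3 dollars

E[X] = (1/10)·5 + (4/15)·6 + (1/6)·17 + (4/15)·26 + (1/15)·36 + (1/15)·50 + (1/15)·56
     = 64/3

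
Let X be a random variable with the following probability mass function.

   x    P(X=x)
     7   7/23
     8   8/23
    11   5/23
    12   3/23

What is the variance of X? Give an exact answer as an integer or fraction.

1900/529

E[X] = (7/23)·7 + (8/23)·8 + (5/23)·11 + (3/23)·12 = 204/23
E[X²] = (7/23)·49 + (8/23)·64 + (5/23)·121 + (3/23)·144 = 1892/23
Var(X) = 1892/23 − (204/23)² = 1900/529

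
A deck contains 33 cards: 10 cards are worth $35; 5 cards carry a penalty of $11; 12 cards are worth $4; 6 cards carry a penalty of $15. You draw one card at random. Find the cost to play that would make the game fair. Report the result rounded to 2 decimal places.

E[payout] = (10/33)·35 + (5/33)·(-11) + (12/33)·4 + (6/33)·(-15) = 23/3
Fair fee = E[payout] = 23/3 ≈ $7.67

$7.67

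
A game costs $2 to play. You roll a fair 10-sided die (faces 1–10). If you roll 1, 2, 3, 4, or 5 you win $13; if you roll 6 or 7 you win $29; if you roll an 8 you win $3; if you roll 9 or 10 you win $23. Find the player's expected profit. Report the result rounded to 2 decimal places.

E[payout] = (1/10)·3 + (1/2)·13 + (1/5)·23 + (1/5)·29 = 86/5
Expected profit = 86/5 − 2 = 76/5 ≈ $15.20

$15.20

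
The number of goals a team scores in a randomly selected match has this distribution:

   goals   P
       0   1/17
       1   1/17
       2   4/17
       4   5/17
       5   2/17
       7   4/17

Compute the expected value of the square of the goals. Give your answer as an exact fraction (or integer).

E[X²] = (1/17)·0 + (1/17)·1 + (4/17)·4 + (5/17)·16 + (2/17)·25 + (4/17)·49
     = 343/17

343/17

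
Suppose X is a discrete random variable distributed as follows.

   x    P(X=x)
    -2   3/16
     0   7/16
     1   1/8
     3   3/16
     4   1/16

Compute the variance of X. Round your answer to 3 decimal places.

3.246

E[X] = (3/16)·(-2) + (7/16)·0 + (1/8)·1 + (3/16)·3 + (1/16)·4 = 9/16
E[X²] = (3/16)·4 + (7/16)·0 + (1/8)·1 + (3/16)·9 + (1/16)·16 = 57/16
Var(X) = 57/16 − (9/16)² = 831/256 ≈ 3.246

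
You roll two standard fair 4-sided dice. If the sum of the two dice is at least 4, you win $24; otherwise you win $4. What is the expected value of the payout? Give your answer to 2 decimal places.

E[payout] = (3/16)·4 + (13/16)·24 = 81/4
≈ $20.25

$20.25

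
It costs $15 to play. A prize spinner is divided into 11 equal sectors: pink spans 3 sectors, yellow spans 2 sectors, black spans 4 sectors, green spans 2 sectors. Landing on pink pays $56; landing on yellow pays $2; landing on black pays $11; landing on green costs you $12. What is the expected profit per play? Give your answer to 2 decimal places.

$2.45

E[payout] = (3/11)·56 + (2/11)·2 + (4/11)·11 + (2/11)·(-12) = 192/11
Expected profit = 192/11 − 15 = 27/11 ≈ $2.45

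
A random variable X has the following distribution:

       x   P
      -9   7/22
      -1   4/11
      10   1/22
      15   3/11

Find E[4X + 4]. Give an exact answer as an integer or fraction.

E[4x+4] = (7/22)·(-32) + (4/11)·0 + (1/22)·44 + (3/11)·64
     = 102/11

102/11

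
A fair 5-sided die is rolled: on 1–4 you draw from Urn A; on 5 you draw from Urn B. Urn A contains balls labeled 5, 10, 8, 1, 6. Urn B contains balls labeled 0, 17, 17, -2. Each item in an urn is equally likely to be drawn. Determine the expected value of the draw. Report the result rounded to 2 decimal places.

E[X | Urn A] = (5 + 10 + 8 + 1 + 6)/5 = 6
E[X | Urn B] = (0 + 17 + 17 − 2)/4 = 8
E[X] = (4/5)·6 + (1/5)·8 = 32/5 ≈ 6.40

6.40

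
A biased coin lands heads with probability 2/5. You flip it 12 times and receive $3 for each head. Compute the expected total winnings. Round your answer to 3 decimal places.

$14.400

E[#heads] = 12·2/5 = 24/5 (linearity over flips).
E[winnings] = 3·24/5 = 72/5.
≈ 14.400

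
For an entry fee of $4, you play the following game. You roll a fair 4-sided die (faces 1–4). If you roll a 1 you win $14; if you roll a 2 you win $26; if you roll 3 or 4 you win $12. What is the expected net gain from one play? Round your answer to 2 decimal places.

E[payout] = (1/2)·12 + (1/4)·14 + (1/4)·26 = 16
Expected profit = 16 − 4 = 12 ≈ $12.00

$12.00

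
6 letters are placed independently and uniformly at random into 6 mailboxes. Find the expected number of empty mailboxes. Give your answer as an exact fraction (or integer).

Let Xⱼ=1 if mailbox j is empty. P(Xⱼ=1) = ((6-1)/6)^6 = 15625/46656.
By linearity, E[#empty] = 6·15625/46656 = 15625/7776.

15625/7776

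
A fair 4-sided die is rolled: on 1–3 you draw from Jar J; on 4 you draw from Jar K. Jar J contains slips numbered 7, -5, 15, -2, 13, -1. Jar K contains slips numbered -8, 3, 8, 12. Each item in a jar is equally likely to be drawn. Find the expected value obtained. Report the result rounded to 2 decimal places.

E[X | Jar J] = (7 − 5 + 15 − 2 + 13 − 1)/6 = 9/2
E[X | Jar K] = (-8 + 3 + 8 + 12)/4 = 15/4
E[X] = (3/4)·9/2 + (1/4)·15/4 = 69/16 ≈ 4.31

4.31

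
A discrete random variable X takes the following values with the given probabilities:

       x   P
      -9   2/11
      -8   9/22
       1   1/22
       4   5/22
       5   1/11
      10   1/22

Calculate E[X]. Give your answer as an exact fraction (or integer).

E[X] = (2/11)·(-9) + (9/22)·(-8) + (1/22)·1 + (5/22)·4 + (1/11)·5 + (1/22)·10
     = -67/22

-67/22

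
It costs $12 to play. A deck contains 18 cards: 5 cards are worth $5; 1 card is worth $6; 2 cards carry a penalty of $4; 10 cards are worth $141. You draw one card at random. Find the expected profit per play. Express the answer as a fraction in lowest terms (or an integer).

E[payout] = (5/18)·5 + (1/18)·6 + (2/18)·(-4) + (10/18)·141 = 1433/18
Expected profit = 1433/18 − 12 = 1217/18

1217/18 dollars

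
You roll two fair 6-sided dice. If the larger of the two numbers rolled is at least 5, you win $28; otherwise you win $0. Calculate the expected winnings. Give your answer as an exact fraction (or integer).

E[payout] = (4/9)·0 + (5/9)·28 = 140/9

140/9 dollars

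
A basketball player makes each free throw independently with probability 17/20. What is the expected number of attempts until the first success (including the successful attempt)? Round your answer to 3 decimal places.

For a geometric distribution, E[trials] = 1/p = 1/(17/20) = 20/17.
≈ 1.176

1.176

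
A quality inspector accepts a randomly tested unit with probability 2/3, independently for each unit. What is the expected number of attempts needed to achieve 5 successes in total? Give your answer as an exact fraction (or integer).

15/2

By linearity (sum of 5 independent geometric waits), E[trials] = 5/p = 5/(2/3) = 15/2.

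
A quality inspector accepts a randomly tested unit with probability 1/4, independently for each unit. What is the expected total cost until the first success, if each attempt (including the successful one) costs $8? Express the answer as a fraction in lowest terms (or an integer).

$32

E[#attempts] = 1/p = 4; E[cost] = 8·4 = 32.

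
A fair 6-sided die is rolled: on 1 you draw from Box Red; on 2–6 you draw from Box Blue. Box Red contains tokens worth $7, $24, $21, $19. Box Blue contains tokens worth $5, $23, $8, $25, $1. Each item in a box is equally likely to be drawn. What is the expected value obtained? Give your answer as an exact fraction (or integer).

E[X | Box Red] = (7 + 24 + 21 + 19)/4 = 71/4
E[X | Box Blue] = (5 + 23 + 8 + 25 + 1)/5 = 62/5
E[X] = (1/6)·71/4 + (5/6)·62/5 = 319/24

319/24 dollars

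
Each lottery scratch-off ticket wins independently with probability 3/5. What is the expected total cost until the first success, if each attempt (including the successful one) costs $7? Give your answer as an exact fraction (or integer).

E[#attempts] = 1/p = 5/3; E[cost] = 7·5/3 = 35/3.

35/3 dollars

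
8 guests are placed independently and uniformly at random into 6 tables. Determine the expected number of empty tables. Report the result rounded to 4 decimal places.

Let Xⱼ=1 if table j is empty. P(Xⱼ=1) = ((6-1)/6)^8 = 390625/1679616.
By linearity, E[#empty] = 6·390625/1679616 = 390625/279936.
≈ 1.3954

1.3954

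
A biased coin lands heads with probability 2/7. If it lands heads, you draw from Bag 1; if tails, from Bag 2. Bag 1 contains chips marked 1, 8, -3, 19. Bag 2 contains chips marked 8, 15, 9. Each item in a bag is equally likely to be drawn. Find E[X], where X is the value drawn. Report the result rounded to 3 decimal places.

E[X | Bag 1] = (1 + 8 − 3 + 19)/4 = 25/4
E[X | Bag 2] = (8 + 15 + 9)/3 = 32/3
E[X] = (2/7)·25/4 + (5/7)·32/3 = 395/42 ≈ 9.405

9.405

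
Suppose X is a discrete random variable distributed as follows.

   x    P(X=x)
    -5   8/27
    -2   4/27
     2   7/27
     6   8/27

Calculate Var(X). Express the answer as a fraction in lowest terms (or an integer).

14168/729

E[X] = (8/27)·(-5) + (4/27)·(-2) + (7/27)·2 + (8/27)·6 = 14/27
E[X²] = (8/27)·25 + (4/27)·4 + (7/27)·4 + (8/27)·36 = 532/27
Var(X) = 532/27 − (14/27)² = 14168/729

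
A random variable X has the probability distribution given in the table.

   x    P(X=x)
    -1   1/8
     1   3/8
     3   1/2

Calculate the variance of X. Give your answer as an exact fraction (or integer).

E[X] = (1/8)·(-1) + (3/8)·1 + (1/2)·3 = 7/4
E[X²] = (1/8)·1 + (3/8)·1 + (1/2)·9 = 5
Var(X) = 5 − (7/4)² = 31/16

31/16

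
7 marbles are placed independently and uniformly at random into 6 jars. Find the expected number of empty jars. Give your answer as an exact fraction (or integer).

Let Xⱼ=1 if jar j is empty. P(Xⱼ=1) = ((6-1)/6)^7 = 78125/279936.
By linearity, E[#empty] = 6·78125/279936 = 78125/46656.

78125/46656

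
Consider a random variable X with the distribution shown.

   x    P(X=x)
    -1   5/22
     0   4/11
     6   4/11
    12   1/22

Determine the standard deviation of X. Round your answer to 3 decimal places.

3.690

E[X] = 5/2, E[X²] = 437/22
Var(X) = E[X²] − (E[X])² = 437/22 − 25/4 = 599/44
SD(X) = √(599/44) ≈ 3.690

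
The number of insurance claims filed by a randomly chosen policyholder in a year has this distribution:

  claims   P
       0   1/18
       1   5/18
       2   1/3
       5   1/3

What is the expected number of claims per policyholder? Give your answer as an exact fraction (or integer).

E[X] = (1/18)·0 + (5/18)·1 + (1/3)·2 + (1/3)·5
     = 47/18

47/18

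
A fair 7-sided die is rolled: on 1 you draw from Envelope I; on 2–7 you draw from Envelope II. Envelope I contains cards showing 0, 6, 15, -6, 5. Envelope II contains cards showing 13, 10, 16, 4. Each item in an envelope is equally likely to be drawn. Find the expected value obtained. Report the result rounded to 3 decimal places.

E[X | Envelope I] = (0 + 6 + 15 − 6 + 5)/5 = 4
E[X | Envelope II] = (13 + 10 + 16 + 4)/4 = 43/4
E[X] = (1/7)·4 + (6/7)·43/4 = 137/14 ≈ 9.786

9.786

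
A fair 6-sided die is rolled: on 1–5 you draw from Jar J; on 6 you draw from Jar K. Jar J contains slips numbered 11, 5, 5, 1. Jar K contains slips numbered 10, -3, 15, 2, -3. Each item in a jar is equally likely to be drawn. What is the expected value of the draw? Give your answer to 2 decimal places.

5.28

E[X | Jar J] = (11 + 5 + 5 + 1)/4 = 11/2
E[X | Jar K] = (10 − 3 + 15 + 2 − 3)/5 = 21/5
E[X] = (5/6)·11/2 + (1/6)·21/5 = 317/60 ≈ 5.28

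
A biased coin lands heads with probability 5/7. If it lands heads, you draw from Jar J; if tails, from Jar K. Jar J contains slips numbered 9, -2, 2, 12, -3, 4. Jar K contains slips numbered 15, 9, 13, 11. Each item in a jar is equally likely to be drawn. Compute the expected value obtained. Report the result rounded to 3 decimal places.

E[X | Jar J] = (9 − 2 + 2 + 12 − 3 + 4)/6 = 11/3
E[X | Jar K] = (15 + 9 + 13 + 11)/4 = 12
E[X] = (5/7)·11/3 + (2/7)·12 = 127/21 ≈ 6.048

6.048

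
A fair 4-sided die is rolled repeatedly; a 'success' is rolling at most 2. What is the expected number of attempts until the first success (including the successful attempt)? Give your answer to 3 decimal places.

2.000

For a geometric distribution, E[trials] = 1/p = 1/(1/2) = 2.
≈ 2.000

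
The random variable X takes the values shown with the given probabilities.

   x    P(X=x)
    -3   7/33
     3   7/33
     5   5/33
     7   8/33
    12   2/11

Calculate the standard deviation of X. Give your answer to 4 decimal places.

E[X] = 51/11, E[X²] = 137/3
Var(X) = E[X²] − (E[X])² = 137/3 − 2601/121 = 8774/363
SD(X) = √(8774/363) ≈ 4.9164

4.9164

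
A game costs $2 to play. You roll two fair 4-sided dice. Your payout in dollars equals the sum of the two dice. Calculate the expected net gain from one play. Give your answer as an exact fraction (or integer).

$3

Distribution of the sum of the two dice: 2 w.p. 1/16, 3 w.p. 1/8, 4 w.p. 3/16, 5 w.p. 1/4, 6 w.p. 3/16, 7 w.p. 1/8, …
E[payout] = (1/16)·2 + (1/8)·3 + (3/16)·4 + (1/4)·5 + (3/16)·6 + (1/8)·7 + (1/16)·8 = 5
Expected profit = 5 − 2 = 3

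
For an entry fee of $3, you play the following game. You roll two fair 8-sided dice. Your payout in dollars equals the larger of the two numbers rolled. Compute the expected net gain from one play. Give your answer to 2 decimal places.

$2.81

Distribution of the larger of the two numbers rolled: 1 w.p. 1/64, 2 w.p. 3/64, 3 w.p. 5/64, 4 w.p. 7/64, 5 w.p. 9/64, 6 w.p. 11/64, …
E[payout] = (1/64)·1 + (3/64)·2 + (5/64)·3 + (7/64)·4 + (9/64)·5 + (11/64)·6 + (13/64)·7 + (15/64)·8 = 93/16
Expected profit = 93/16 − 3 = 45/16 ≈ $2.81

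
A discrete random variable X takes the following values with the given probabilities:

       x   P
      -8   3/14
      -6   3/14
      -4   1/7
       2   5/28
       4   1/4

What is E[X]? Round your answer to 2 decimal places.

-2.21

E[X] = (3/14)·(-8) + (3/14)·(-6) + (1/7)·(-4) + (5/28)·2 + (1/4)·4
     = -31/14 ≈ -2.21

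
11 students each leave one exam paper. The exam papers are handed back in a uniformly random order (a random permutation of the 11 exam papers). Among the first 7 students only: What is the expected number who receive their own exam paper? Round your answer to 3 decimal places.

0.636

Let Xᵢ = 1 if person i gets their own exam paper. For each i, P(Xᵢ=1) = 1/11.
By linearity of expectation, E[X₁+…+X_7] = 7·(1/11) = 7/11.
≈ 0.636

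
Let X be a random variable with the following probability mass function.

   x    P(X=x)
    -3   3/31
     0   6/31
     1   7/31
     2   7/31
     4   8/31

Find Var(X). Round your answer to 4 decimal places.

E[X] = (3/31)·(-3) + (6/31)·0 + (7/31)·1 + (7/31)·2 + (8/31)·4 = 44/31
E[X²] = (3/31)·9 + (6/31)·0 + (7/31)·1 + (7/31)·4 + (8/31)·16 = 190/31
Var(X) = 190/31 − (44/31)² = 3954/961 ≈ 4.1145

4.1145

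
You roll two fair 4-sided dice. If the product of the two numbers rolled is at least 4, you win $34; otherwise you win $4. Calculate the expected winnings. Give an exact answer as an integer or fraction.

E[payout] = (5/16)·4 + (11/16)·34 = 197/8

197/8 dollars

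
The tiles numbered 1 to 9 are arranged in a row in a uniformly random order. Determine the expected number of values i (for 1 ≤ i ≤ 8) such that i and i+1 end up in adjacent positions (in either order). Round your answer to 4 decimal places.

For each i ∈ {1,…,8}, let Xᵢ = 1 if i and i+1 are adjacent. P(Xᵢ=1) = 2·(9−1)!/9! = 2/9.
By linearity, E[ΣXᵢ] = (8)·(2/9) = 16/9.
≈ 1.7778

1.7778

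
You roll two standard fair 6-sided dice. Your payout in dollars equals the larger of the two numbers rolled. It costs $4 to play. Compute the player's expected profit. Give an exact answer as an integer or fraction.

Distribution of the larger of the two numbers rolled: 1 w.p. 1/36, 2 w.p. 1/12, 3 w.p. 5/36, 4 w.p. 7/36, 5 w.p. 1/4, 6 w.p. 11/36
E[payout] = (1/36)·1 + (1/12)·2 + (5/36)·3 + (7/36)·4 + (1/4)·5 + (11/36)·6 = 161/36
Expected profit = 161/36 − 4 = 17/36

17/36 dollars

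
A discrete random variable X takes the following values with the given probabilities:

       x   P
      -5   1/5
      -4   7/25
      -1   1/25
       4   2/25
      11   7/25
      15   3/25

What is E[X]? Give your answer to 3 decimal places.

3.040

E[X] = (1/5)·(-5) + (7/25)·(-4) + (1/25)·(-1) + (2/25)·4 + (7/25)·11 + (3/25)·15
     = 76/25 ≈ 3.040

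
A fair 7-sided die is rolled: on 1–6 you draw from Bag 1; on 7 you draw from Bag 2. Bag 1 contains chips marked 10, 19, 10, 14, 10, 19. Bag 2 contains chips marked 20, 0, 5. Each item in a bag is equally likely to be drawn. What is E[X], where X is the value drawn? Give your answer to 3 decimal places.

12.905

E[X | Bag 1] = (10 + 19 + 10 + 14 + 10 + 19)/6 = 41/3
E[X | Bag 2] = (20 + 0 + 5)/3 = 25/3
E[X] = (6/7)·41/3 + (1/7)·25/3 = 271/21 ≈ 12.905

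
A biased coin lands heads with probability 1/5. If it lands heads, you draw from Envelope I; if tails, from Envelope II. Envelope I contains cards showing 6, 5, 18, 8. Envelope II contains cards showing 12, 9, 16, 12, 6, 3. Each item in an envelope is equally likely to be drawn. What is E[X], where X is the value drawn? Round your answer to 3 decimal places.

9.583

E[X | Envelope I] = (6 + 5 + 18 + 8)/4 = 37/4
E[X | Envelope II] = (12 + 9 + 16 + 12 + 6 + 3)/6 = 29/3
E[X] = (1/5)·37/4 + (4/5)·29/3 = 115/12 ≈ 9.583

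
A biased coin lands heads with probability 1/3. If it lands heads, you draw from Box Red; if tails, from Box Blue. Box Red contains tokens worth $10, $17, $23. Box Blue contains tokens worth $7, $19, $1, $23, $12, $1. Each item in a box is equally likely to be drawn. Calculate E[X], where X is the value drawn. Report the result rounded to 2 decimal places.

E[X | Box Red] = (10 + 17 + 23)/3 = 50/3
E[X | Box Blue] = (7 + 19 + 1 + 23 + 12 + 1)/6 = 21/2
E[X] = (1/3)·50/3 + (2/3)·21/2 = 113/9 ≈ 12.56

$12.56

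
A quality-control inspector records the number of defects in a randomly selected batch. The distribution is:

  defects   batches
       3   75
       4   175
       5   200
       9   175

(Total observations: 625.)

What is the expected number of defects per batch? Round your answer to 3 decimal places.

Total = 625, so P(defects=3) = 75/625, etc.
E[X] = (3/25)·3 + (7/25)·4 + (8/25)·5 + (7/25)·9
     = 28/5 ≈ 5.600

5.600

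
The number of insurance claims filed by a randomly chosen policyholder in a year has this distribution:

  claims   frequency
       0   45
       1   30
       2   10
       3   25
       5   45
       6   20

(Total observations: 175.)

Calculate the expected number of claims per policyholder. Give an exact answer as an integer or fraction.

Total = 175, so P(claims=0) = 45/175, etc.
E[X] = (9/35)·0 + (6/35)·1 + (2/35)·2 + (1/7)·3 + (9/35)·5 + (4/35)·6
     = 94/35

94/35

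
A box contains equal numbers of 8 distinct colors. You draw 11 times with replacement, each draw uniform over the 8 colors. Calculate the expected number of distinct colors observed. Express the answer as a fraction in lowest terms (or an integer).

6612607849/1073741824

Let Xⱼ=1 if type j appears at least once. P(Xⱼ=1) = 1 − ((8−1)/8)^11 = 6612607849/8589934592.
E[#distinct] = 8·6612607849/8589934592 = 6612607849/1073741824.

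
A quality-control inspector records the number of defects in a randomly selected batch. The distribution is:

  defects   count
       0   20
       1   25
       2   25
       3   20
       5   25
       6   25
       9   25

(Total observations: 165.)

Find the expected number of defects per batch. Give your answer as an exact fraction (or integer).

127/33

Total = 165, so P(defects=0) = 20/165, etc.
E[X] = (4/33)·0 + (5/33)·1 + (5/33)·2 + (4/33)·3 + (5/33)·5 + (5/33)·6 + (5/33)·9
     = 127/33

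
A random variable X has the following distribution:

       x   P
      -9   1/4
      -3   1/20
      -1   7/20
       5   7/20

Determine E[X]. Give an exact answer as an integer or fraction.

-1

E[X] = (1/4)·(-9) + (1/20)·(-3) + (7/20)·(-1) + (7/20)·5
     = -1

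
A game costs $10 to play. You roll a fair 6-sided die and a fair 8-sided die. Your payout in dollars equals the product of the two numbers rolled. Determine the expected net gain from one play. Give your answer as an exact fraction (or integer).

23/4 dollars

Distribution of the product of the two numbers rolled: 1 w.p. 1/48, 2 w.p. 1/24, 3 w.p. 1/24, 4 w.p. 1/16, 5 w.p. 1/24, 6 w.p. 1/12, …
E[payout] = (1/48)·1 + (1/24)·2 + (1/24)·3 + (1/16)·4 + (1/24)·5 + (1/12)·6 + (1/48)·7 + (1/16)·8 + (1/48)·9 + (1/24)·10 + (1/12)·12 + (1/48)·14 + (1/24)·15 + (1/24)·16 + (1/24)·18 + (1/24)·20 + (1/48)·21 + (1/16)·24 + (1/48)·25 + (1/48)·28 + (1/24)·30 + (1/48)·32 + (1/48)·35 + (1/48)·36 + (1/48)·40 + (1/48)·42 + (1/48)·48 = 63/4
Expected profit = 63/4 − 10 = 23/4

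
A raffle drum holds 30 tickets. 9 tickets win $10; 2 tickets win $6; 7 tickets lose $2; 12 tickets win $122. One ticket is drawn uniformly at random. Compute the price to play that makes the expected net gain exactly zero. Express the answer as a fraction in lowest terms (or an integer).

776/15 dollars

E[payout] = (9/30)·10 + (2/30)·6 + (7/30)·(-2) + (12/30)·122 = 776/15
Fair fee = E[payout] = 776/15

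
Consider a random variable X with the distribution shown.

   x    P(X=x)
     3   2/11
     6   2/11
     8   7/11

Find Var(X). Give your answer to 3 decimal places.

E[X] = (2/11)·3 + (2/11)·6 + (7/11)·8 = 74/11
E[X²] = (2/11)·9 + (2/11)·36 + (7/11)·64 = 538/11
Var(X) = 538/11 − (74/11)² = 442/121 ≈ 3.653

3.653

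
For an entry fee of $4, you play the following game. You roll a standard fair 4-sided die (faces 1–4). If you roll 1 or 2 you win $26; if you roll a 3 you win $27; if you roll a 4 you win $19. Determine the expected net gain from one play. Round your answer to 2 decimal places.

E[payout] = (1/4)·19 + (1/2)·26 + (1/4)·27 = 49/2
Expected profit = 49/2 − 4 = 41/2 ≈ $20.50

$20.50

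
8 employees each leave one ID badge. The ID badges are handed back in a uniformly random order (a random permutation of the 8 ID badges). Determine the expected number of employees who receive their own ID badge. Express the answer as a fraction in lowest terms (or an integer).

Let Xᵢ = 1 if person i gets their own ID badge. For each i, P(Xᵢ=1) = 1/8.
By linearity of expectation, E[X₁+…+X_8] = 8·(1/8) = 1.

1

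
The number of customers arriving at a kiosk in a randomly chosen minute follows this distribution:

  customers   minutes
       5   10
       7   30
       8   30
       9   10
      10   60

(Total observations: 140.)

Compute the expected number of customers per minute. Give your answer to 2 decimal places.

8.50

Total = 140, so P(customers=5) = 10/140, etc.
E[X] = (1/14)·5 + (3/14)·7 + (3/14)·8 + (1/14)·9 + (3/7)·10
     = 17/2 ≈ 8.50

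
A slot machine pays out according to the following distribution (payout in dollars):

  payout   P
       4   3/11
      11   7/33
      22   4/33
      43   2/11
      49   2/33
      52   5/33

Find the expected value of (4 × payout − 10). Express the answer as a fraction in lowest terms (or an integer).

E[4x-10] = (3/11)·6 + (7/33)·34 + (4/33)·78 + (2/11)·162 + (2/33)·186 + (5/33)·198
     = 2938/33

2938/33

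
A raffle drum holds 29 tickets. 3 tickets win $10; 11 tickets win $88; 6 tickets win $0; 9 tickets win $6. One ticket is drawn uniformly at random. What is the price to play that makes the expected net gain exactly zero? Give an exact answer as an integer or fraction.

1052/29 dollars

E[payout] = (3/29)·10 + (11/29)·88 + (6/29)·0 + (9/29)·6 = 1052/29
Fair fee = E[payout] = 1052/29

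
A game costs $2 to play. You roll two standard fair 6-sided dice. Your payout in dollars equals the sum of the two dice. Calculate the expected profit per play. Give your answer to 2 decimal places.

$5.00

Distribution of the sum of the two dice: 2 w.p. 1/36, 3 w.p. 1/18, 4 w.p. 1/12, 5 w.p. 1/9, 6 w.p. 5/36, 7 w.p. 1/6, …
E[payout] = (1/36)·2 + (1/18)·3 + (1/12)·4 + (1/9)·5 + (5/36)·6 + (1/6)·7 + (5/36)·8 + (1/9)·9 + (1/12)·10 + (1/18)·11 + (1/36)·12 = 7
Expected profit = 7 − 2 = 5 ≈ $5.00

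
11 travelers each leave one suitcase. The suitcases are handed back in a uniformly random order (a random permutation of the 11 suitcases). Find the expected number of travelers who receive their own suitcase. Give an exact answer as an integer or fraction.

Let Xᵢ = 1 if person i gets their own suitcase. For each i, P(Xᵢ=1) = 1/11.
By linearity of expectation, E[X₁+…+X_11] = 11·(1/11) = 1.

1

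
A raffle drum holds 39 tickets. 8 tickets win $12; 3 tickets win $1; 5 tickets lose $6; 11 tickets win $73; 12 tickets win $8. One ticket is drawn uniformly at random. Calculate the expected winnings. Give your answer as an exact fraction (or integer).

E[payout] = (8/39)·12 + (3/39)·1 + (5/39)·(-6) + (11/39)·73 + (12/39)·8 = 968/39

968/39 dollars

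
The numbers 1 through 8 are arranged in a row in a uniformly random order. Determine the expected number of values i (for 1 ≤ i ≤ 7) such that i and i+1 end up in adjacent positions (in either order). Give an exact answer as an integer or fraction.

7/4

For each i ∈ {1,…,7}, let Xᵢ = 1 if i and i+1 are adjacent. P(Xᵢ=1) = 2·(8−1)!/8! = 2/8.
By linearity, E[ΣXᵢ] = (7)·(2/8) = 7/4.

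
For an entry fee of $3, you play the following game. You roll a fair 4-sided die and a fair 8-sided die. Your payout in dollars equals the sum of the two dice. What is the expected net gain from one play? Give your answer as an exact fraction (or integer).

Distribution of the sum of the two dice: 2 w.p. 1/32, 3 w.p. 1/16, 4 w.p. 3/32, 5 w.p. 1/8, 6 w.p. 1/8, 7 w.p. 1/8, …
E[payout] = (1/32)·2 + (1/16)·3 + (3/32)·4 + (1/8)·5 + (1/8)·6 + (1/8)·7 + (1/8)·8 + (1/8)·9 + (3/32)·10 + (1/16)·11 + (1/32)·12 = 7
Expected profit = 7 − 3 = 4

$4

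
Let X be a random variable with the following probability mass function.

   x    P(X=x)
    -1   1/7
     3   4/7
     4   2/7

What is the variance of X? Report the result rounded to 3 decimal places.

E[X] = (1/7)·(-1) + (4/7)·3 + (2/7)·4 = 19/7
E[X²] = (1/7)·1 + (4/7)·9 + (2/7)·16 = 69/7
Var(X) = 69/7 − (19/7)² = 122/49 ≈ 2.490

2.490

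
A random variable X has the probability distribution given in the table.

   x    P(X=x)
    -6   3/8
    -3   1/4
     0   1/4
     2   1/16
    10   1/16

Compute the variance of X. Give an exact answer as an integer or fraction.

E[X] = (3/8)·(-6) + (1/4)·(-3) + (1/4)·0 + (1/16)·2 + (1/16)·10 = -9/4
E[X²] = (3/8)·36 + (1/4)·9 + (1/4)·0 + (1/16)·4 + (1/16)·100 = 89/4
Var(X) = 89/4 − (-9/4)² = 275/16

275/16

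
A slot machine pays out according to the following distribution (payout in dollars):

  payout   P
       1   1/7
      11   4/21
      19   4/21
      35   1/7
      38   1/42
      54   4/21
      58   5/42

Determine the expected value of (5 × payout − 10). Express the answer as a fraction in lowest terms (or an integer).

2830/21

E[5x-10] = (1/7)·(-5) + (4/21)·45 + (4/21)·85 + (1/7)·165 + (1/42)·180 + (4/21)·260 + (5/42)·280
     = 2830/21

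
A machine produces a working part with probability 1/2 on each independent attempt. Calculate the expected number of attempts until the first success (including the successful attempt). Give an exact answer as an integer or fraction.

For a geometric distribution, E[trials] = 1/p = 1/(1/2) = 2.

2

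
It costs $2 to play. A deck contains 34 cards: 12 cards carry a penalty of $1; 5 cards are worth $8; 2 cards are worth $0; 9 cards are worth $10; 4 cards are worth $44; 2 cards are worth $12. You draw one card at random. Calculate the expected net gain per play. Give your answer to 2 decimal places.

$7.35

E[payout] = (12/34)·(-1) + (5/34)·8 + (2/34)·0 + (9/34)·10 + (4/34)·44 + (2/34)·12 = 159/17
Expected profit = 159/17 − 2 = 125/17 ≈ $7.35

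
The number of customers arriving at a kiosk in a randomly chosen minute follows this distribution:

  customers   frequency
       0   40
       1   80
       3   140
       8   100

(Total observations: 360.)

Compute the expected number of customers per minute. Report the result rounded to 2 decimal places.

3.61

Total = 360, so P(customers=0) = 40/360, etc.
E[X] = (1/9)·0 + (2/9)·1 + (7/18)·3 + (5/18)·8
     = 65/18 ≈ 3.61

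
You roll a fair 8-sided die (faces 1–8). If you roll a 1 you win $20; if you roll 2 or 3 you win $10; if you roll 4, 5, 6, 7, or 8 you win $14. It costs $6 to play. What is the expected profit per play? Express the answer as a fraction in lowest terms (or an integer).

E[payout] = (1/4)·10 + (5/8)·14 + (1/8)·20 = 55/4
Expected profit = 55/4 − 6 = 31/4

31/4 dollars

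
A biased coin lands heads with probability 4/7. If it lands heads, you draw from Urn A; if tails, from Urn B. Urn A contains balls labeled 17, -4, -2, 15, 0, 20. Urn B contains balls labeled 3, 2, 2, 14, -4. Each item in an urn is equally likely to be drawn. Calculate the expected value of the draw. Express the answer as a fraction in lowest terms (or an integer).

E[X | Urn A] = (17 − 4 − 2 + 15 + 0 + 20)/6 = 23/3
E[X | Urn B] = (3 + 2 + 2 + 14 − 4)/5 = 17/5
E[X] = (4/7)·23/3 + (3/7)·17/5 = 613/105

613/105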